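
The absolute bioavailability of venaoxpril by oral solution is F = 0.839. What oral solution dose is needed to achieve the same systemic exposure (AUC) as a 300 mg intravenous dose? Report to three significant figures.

D_oral = 358 mg

For equal systemic exposure: F × D_ev = D_iv
D_ev = D_iv / F = 300 / 0.839 = 357.569 mg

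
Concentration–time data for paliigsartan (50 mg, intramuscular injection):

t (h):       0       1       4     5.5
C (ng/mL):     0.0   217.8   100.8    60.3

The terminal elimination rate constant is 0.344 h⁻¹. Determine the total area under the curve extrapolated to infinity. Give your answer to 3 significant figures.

Trapezoidal AUC_0→5.5:
  [0→1]: (0.0+217.8)/2 × 1 = 108.9
  [1→4]: (217.8+100.8)/2 × 3 = 477.9
  [4→5.5]: (100.8+60.3)/2 × 1.5 = 120.825
  Sum = 707.625 ng/mL·h
Extrapolated tail: C_last / k_e = 60.3 / 0.344 = 175.291
AUC_0→∞ = 707.625 + 175.291 = 882.916 ng/mL·h

AUC = 883 ng/mL·h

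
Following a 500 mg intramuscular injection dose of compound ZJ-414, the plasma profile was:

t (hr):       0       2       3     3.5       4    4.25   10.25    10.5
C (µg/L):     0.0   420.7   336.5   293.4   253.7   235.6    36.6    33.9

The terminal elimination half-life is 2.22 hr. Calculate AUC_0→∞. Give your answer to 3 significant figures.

Trapezoidal AUC_0→10.5:
  [0→2]: (0.0+420.7)/2 × 2 = 420.7
  [2→3]: (420.7+336.5)/2 × 1 = 378.6
  [3→3.5]: (336.5+293.4)/2 × 0.5 = 157.475
  [3.5→4]: (293.4+253.7)/2 × 0.5 = 136.775
  [4→4.25]: (253.7+235.6)/2 × 0.25 = 61.1625
  [4.25→10.25]: (235.6+36.6)/2 × 6 = 816.6
  [10.25→10.5]: (36.6+33.9)/2 × 0.25 = 8.8125
  Sum = 1980.125 µg/L·hr
k_e = ln2 / t½ = 0.693147 / 2.22 = 0.3122 hr^-1
Extrapolated tail: C_last / k_e = 33.9 / 0.3122 = 108.584
AUC_0→∞ = 1980.125 + 108.584 = 2088.709 µg/L·hr

AUC = 2090 µg/L·hr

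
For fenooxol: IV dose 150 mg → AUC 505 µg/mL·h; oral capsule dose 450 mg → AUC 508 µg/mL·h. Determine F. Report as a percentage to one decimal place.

F = (AUC_ev / D_ev) / (AUC_iv / D_iv)
  = (508/450) / (505/150)
  = 1.12889 / 3.36667 = 0.3353
  = 33.53%

F = 33.5%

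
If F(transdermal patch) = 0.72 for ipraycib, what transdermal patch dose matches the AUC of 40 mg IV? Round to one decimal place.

D_transdermal = 55.6 mg

For equal systemic exposure: F × D_ev = D_iv
D_ev = D_iv / F = 40 / 0.72 = 55.5556 mg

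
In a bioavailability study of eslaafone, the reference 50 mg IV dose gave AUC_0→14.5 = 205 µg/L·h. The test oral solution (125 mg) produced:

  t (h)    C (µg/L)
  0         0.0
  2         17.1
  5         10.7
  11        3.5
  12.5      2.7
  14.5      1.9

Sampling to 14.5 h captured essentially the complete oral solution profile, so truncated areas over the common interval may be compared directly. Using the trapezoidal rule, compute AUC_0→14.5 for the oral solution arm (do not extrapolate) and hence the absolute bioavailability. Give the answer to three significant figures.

F = 0.216

Trapezoidal AUC_0→14.5 (oral solution):
  [0→2]: (0.0+17.1)/2 × 2 = 17.1
  [2→5]: (17.1+10.7)/2 × 3 = 41.7
  [5→11]: (10.7+3.5)/2 × 6 = 42.6
  [11→12.5]: (3.5+2.7)/2 × 1.5 = 4.65
  [12.5→14.5]: (2.7+1.9)/2 × 2 = 4.6
  Sum = 110.65 µg/L·h
F = (AUC_ev/D_ev)/(AUC_iv/D_iv) = (110.65/125)/(205/50) = 0.8852/4.1 = 0.2159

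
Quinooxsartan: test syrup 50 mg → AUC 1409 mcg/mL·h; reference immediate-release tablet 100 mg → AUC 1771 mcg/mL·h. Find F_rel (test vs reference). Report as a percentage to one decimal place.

F_rel = 159.1%

F_rel = (AUC_test/D_test) / (AUC_ref/D_ref)
      = (1409/50) / (1771/100)
      = 28.18 / 17.71 = 1.5912 = 159.12%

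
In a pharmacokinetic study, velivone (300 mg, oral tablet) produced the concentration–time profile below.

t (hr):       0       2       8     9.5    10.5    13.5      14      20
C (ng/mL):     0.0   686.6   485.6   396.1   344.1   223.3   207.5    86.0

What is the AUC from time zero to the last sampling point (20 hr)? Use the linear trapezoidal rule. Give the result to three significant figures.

AUC = 7070 ng/mL·hr

Trapezoidal AUC_0→20:
  [0→2]: (0.0+686.6)/2 × 2 = 686.6
  [2→8]: (686.6+485.6)/2 × 6 = 3516.6
  [8→9.5]: (485.6+396.1)/2 × 1.5 = 661.275
  [9.5→10.5]: (396.1+344.1)/2 × 1 = 370.1
  [10.5→13.5]: (344.1+223.3)/2 × 3 = 851.1
  [13.5→14]: (223.3+207.5)/2 × 0.5 = 107.7
  [14→20]: (207.5+86.0)/2 × 6 = 880.5
  Sum = 7073.875 ng/mL·hr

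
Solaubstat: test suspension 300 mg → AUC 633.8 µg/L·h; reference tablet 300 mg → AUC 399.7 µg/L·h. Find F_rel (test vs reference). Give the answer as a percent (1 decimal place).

F_rel = 158.6%

F_rel = (AUC_test/D_test) / (AUC_ref/D_ref)
      = (633.8/300) / (399.7/300)
      = 2.11267 / 1.33233 = 1.5857 = 158.57%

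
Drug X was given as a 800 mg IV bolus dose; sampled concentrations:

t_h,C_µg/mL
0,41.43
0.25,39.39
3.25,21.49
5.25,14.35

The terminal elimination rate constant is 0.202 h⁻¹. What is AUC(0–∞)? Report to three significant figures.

AUC = 208 µg/mL·h

Trapezoidal AUC_0→5.25:
  [0→0.25]: (41.43+39.39)/2 × 0.25 = 10.1025
  [0.25→3.25]: (39.39+21.49)/2 × 3 = 91.32
  [3.25→5.25]: (21.49+14.35)/2 × 2 = 35.84
  Sum = 137.2625 µg/mL·h
Extrapolated tail: C_last / k_e = 14.35 / 0.202 = 71.040
AUC_0→∞ = 137.2625 + 71.040 = 208.3025 µg/mL·h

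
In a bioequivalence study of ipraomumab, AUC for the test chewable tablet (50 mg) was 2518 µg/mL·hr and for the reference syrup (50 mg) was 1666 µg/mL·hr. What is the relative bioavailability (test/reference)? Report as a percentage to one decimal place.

F_rel = 151.1%

F_rel = (AUC_test/D_test) / (AUC_ref/D_ref)
      = (2518/50) / (1666/50)
      = 50.36 / 33.32 = 1.5114 = 151.14%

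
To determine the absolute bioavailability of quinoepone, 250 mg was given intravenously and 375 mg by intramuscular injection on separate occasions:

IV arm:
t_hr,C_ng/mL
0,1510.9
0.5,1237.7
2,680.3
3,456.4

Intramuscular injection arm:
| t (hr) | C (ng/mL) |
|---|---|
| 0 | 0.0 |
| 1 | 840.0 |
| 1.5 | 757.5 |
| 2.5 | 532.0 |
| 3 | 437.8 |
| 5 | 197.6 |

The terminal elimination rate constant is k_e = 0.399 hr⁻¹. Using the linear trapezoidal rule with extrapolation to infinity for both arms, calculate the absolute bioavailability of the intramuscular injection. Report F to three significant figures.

Trapezoidal AUC_0→3 (IV):
  [0→0.5]: (1510.9+1237.7)/2 × 0.5 = 687.15
  [0.5→2]: (1237.7+680.3)/2 × 1.5 = 1438.5
  [2→3]: (680.3+456.4)/2 × 1 = 568.35
  Sum = 2694.0 ng/mL·hr
IV tail: 456.4/0.399 = 1143.860; AUC_iv,0→∞ = 2694.0 + 1143.860 = 3837.86 ng/mL·hr
Trapezoidal AUC_0→5 (intramuscular injection):
  [0→1]: (0.0+840.0)/2 × 1 = 420.0
  [1→1.5]: (840.0+757.5)/2 × 0.5 = 399.375
  [1.5→2.5]: (757.5+532.0)/2 × 1 = 644.75
  [2.5→3]: (532.0+437.8)/2 × 0.5 = 242.45
  [3→5]: (437.8+197.6)/2 × 2 = 635.4
  Sum = 2341.975 ng/mL·hr
intramuscular injection tail: 197.6/0.399 = 495.238; AUC_ev,0→∞ = 2341.975 + 495.238 = 2837.213 ng/mL·hr
F = (AUC_ev/D_ev)/(AUC_iv/D_iv) = (2837.213/375)/(3837.86/250) = 7.5659/15.35144 = 0.4928

F = 0.493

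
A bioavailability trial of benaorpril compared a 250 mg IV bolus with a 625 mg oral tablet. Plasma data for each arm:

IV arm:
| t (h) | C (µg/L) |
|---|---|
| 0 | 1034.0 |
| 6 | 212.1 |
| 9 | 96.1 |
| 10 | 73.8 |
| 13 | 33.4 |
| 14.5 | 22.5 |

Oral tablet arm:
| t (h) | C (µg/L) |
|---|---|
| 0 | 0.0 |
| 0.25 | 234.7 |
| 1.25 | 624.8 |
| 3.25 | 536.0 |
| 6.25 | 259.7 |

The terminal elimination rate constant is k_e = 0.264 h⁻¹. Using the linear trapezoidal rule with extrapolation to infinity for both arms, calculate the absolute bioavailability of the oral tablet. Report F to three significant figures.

F = 0.332

Trapezoidal AUC_0→14.5 (IV):
  [0→6]: (1034.0+212.1)/2 × 6 = 3738.3
  [6→9]: (212.1+96.1)/2 × 3 = 462.3
  [9→10]: (96.1+73.8)/2 × 1 = 84.95
  [10→13]: (73.8+33.4)/2 × 3 = 160.8
  [13→14.5]: (33.4+22.5)/2 × 1.5 = 41.925
  Sum = 4488.275 µg/L·h
IV tail: 22.5/0.264 = 85.227; AUC_iv,0→∞ = 4488.275 + 85.227 = 4573.502 µg/L·h
Trapezoidal AUC_0→6.25 (oral tablet):
  [0→0.25]: (0.0+234.7)/2 × 0.25 = 29.3375
  [0.25→1.25]: (234.7+624.8)/2 × 1 = 429.75
  [1.25→3.25]: (624.8+536.0)/2 × 2 = 1160.8
  [3.25→6.25]: (536.0+259.7)/2 × 3 = 1193.55
  Sum = 2813.4375 µg/L·h
oral tablet tail: 259.7/0.264 = 983.712; AUC_ev,0→∞ = 2813.4375 + 983.712 = 3797.1495 µg/L·h
F = (AUC_ev/D_ev)/(AUC_iv/D_iv) = (3797.1495/625)/(4573.502/250) = 6.0754392/18.294008 = 0.3321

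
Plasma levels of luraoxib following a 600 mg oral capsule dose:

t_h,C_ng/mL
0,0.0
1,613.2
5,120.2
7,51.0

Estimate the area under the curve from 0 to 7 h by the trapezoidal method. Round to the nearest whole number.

Trapezoidal AUC_0→7:
  [0→1]: (0.0+613.2)/2 × 1 = 306.6
  [1→5]: (613.2+120.2)/2 × 4 = 1466.8
  [5→7]: (120.2+51.0)/2 × 2 = 171.2
  Sum = 1944.6 ng/mL·h

AUC = 1945 ng/mL·h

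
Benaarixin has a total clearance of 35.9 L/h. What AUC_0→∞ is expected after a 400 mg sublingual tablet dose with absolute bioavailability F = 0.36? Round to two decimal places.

AUC_0→∞ = F × Dose / CL
        = 0.36 × 400 / 35.9 = 4.01114 mg/L·h

AUC = 4.01 mg/L·h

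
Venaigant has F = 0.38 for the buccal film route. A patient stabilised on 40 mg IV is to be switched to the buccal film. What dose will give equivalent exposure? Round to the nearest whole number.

For equal systemic exposure: F × D_ev = D_iv
D_ev = D_iv / F = 40 / 0.38 = 105.263 mg

D_buccal = 105 mg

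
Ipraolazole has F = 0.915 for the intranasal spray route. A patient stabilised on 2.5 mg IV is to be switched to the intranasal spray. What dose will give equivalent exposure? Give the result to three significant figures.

D_intranasal = 2.73 mg

For equal systemic exposure: F × D_ev = D_iv
D_ev = D_iv / F = 2.5 / 0.915 = 2.73224 mg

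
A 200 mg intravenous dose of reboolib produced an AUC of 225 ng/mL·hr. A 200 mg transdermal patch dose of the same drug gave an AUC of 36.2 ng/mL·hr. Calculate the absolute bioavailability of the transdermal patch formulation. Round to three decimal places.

F = 0.161

F = (AUC_ev / D_ev) / (AUC_iv / D_iv)
  = (36.2/200) / (225/200)
  = 0.181 / 1.125 = 0.1609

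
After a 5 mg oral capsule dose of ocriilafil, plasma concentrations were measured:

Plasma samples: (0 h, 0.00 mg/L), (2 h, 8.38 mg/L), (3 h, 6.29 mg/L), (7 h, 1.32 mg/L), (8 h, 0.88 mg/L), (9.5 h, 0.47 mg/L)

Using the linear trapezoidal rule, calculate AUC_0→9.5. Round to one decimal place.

AUC = 33.0 mg/L·h

Trapezoidal AUC_0→9.5:
  [0→2]: (0.00+8.38)/2 × 2 = 8.38
  [2→3]: (8.38+6.29)/2 × 1 = 7.335
  [3→7]: (6.29+1.32)/2 × 4 = 15.22
  [7→8]: (1.32+0.88)/2 × 1 = 1.1
  [8→9.5]: (0.88+0.47)/2 × 1.5 = 1.0125
  Sum = 33.0475 mg/L·h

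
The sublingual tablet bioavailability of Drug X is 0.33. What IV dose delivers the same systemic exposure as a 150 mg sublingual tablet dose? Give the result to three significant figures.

Systemic exposure from an extravascular dose = F × D_ev, so the equivalent IV dose is F × D_ev.
D_iv = F × D_ev = 0.33 × 150 = 49.5 mg

D_iv = 49.5 mg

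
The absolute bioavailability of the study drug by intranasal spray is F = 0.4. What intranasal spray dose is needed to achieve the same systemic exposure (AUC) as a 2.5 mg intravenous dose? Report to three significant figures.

D_intranasal = 6.25 mg

For equal systemic exposure: F × D_ev = D_iv
D_ev = D_iv / F = 2.5 / 0.4 = 6.25 mg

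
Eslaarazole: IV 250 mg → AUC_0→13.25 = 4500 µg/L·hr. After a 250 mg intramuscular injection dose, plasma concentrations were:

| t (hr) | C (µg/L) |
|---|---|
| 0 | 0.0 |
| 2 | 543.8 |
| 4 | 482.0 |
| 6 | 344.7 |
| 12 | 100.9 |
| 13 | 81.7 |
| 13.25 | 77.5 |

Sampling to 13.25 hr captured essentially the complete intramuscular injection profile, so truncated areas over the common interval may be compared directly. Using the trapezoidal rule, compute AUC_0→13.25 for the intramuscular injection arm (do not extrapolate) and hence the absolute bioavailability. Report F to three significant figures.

Trapezoidal AUC_0→13.25 (intramuscular injection):
  [0→2]: (0.0+543.8)/2 × 2 = 543.8
  [2→4]: (543.8+482.0)/2 × 2 = 1025.8
  [4→6]: (482.0+344.7)/2 × 2 = 826.7
  [6→12]: (344.7+100.9)/2 × 6 = 1336.8
  [12→13]: (100.9+81.7)/2 × 1 = 91.3
  [13→13.25]: (81.7+77.5)/2 × 0.25 = 19.9
  Sum = 3844.3 µg/L·hr
F = (AUC_ev/D_ev)/(AUC_iv/D_iv) = (3844.3/250)/(4500/250) = 15.3772/18 = 0.8543

F = 0.854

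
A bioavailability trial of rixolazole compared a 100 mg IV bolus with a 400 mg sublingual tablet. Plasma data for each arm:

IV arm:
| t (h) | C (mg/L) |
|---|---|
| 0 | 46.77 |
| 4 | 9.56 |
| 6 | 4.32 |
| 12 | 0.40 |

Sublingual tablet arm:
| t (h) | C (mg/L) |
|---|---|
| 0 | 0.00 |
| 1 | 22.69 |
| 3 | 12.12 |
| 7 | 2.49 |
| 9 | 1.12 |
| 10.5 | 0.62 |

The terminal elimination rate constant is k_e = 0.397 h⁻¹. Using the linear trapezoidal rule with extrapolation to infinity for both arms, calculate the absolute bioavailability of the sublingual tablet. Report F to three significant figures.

Trapezoidal AUC_0→12 (IV):
  [0→4]: (46.77+9.56)/2 × 4 = 112.66
  [4→6]: (9.56+4.32)/2 × 2 = 13.88
  [6→12]: (4.32+0.40)/2 × 6 = 14.16
  Sum = 140.7 mg/L·h
IV tail: 0.40/0.397 = 1.008; AUC_iv,0→∞ = 140.7 + 1.008 = 141.708 mg/L·h
Trapezoidal AUC_0→10.5 (sublingual tablet):
  [0→1]: (0.00+22.69)/2 × 1 = 11.345
  [1→3]: (22.69+12.12)/2 × 2 = 34.81
  [3→7]: (12.12+2.49)/2 × 4 = 29.22
  [7→9]: (2.49+1.12)/2 × 2 = 3.61
  [9→10.5]: (1.12+0.62)/2 × 1.5 = 1.305
  Sum = 80.29 mg/L·h
sublingual tablet tail: 0.62/0.397 = 1.562; AUC_ev,0→∞ = 80.29 + 1.562 = 81.852 mg/L·h
F = (AUC_ev/D_ev)/(AUC_iv/D_iv) = (81.852/400)/(141.708/100) = 0.20463/1.41708 = 0.1444

F = 0.144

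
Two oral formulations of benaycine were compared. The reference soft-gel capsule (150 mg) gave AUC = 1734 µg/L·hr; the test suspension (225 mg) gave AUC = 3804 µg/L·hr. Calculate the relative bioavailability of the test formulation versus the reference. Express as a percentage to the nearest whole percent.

F_rel = 146%

F_rel = (AUC_test/D_test) / (AUC_ref/D_ref)
      = (3804/225) / (1734/150)
      = 16.9067 / 11.56 = 1.4625 = 146.25%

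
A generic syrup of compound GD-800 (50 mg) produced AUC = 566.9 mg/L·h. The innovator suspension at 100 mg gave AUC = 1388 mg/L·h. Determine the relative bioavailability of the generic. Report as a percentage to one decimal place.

F_rel = 81.7%

F_rel = (AUC_test/D_test) / (AUC_ref/D_ref)
      = (566.9/50) / (1388/100)
      = 11.338 / 13.88 = 0.8169 = 81.69%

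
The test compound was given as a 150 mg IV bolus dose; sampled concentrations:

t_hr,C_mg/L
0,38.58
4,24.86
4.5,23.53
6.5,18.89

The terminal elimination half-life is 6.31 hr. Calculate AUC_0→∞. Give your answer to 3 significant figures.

Trapezoidal AUC_0→6.5:
  [0→4]: (38.58+24.86)/2 × 4 = 126.88
  [4→4.5]: (24.86+23.53)/2 × 0.5 = 12.0975
  [4.5→6.5]: (23.53+18.89)/2 × 2 = 42.42
  Sum = 181.3975 mg/L·hr
k_e = ln2 / t½ = 0.693147 / 6.31 = 0.1098 hr^-1
Extrapolated tail: C_last / k_e = 18.89 / 0.1098 = 172.040
AUC_0→∞ = 181.3975 + 172.040 = 353.4375 mg/L·hr

AUC = 353 mg/L·hr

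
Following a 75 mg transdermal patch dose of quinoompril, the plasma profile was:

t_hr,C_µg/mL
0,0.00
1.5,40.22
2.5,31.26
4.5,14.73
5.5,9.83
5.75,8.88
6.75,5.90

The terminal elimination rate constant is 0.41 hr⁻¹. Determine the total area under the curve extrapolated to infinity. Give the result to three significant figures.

Trapezoidal AUC_0→6.75:
  [0→1.5]: (0.00+40.22)/2 × 1.5 = 30.165
  [1.5→2.5]: (40.22+31.26)/2 × 1 = 35.74
  [2.5→4.5]: (31.26+14.73)/2 × 2 = 45.99
  [4.5→5.5]: (14.73+9.83)/2 × 1 = 12.28
  [5.5→5.75]: (9.83+8.88)/2 × 0.25 = 2.33875
  [5.75→6.75]: (8.88+5.90)/2 × 1 = 7.39
  Sum = 133.90375 µg/mL·hr
Extrapolated tail: C_last / k_e = 5.90 / 0.41 = 14.390
AUC_0→∞ = 133.90375 + 14.390 = 148.29375 µg/mL·hr

AUC = 148 µg/mL·hr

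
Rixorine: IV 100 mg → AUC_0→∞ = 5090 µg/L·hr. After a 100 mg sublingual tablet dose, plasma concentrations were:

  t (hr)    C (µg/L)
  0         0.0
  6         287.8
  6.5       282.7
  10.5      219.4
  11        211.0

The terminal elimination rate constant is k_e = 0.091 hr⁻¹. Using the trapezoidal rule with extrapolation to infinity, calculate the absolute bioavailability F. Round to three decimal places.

Trapezoidal AUC_0→11 (sublingual tablet):
  [0→6]: (0.0+287.8)/2 × 6 = 863.4
  [6→6.5]: (287.8+282.7)/2 × 0.5 = 142.625
  [6.5→10.5]: (282.7+219.4)/2 × 4 = 1004.2
  [10.5→11]: (219.4+211.0)/2 × 0.5 = 107.6
  Sum = 2117.825 µg/L·hr
Tail: C_last/k_e = 211.0/0.091 = 2318.681
AUC_0→∞ (sublingual tablet) = 2117.825 + 2318.681 = 4436.506 µg/L·hr
F = (AUC_ev/D_ev)/(AUC_iv/D_iv) = (4436.506/100)/(5090/100) = 44.36506/50.9 = 0.8716

F = 0.872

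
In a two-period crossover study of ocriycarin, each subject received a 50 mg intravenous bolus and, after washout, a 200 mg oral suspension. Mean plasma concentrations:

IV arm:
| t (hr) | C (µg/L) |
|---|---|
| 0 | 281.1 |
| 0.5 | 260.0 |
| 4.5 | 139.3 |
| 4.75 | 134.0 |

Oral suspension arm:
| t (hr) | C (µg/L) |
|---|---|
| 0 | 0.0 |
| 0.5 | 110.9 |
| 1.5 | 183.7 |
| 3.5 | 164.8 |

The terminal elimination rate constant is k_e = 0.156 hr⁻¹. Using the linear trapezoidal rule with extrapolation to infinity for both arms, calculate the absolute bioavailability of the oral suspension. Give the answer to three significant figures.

Trapezoidal AUC_0→4.75 (IV):
  [0→0.5]: (281.1+260.0)/2 × 0.5 = 135.275
  [0.5→4.5]: (260.0+139.3)/2 × 4 = 798.6
  [4.5→4.75]: (139.3+134.0)/2 × 0.25 = 34.1625
  Sum = 968.0375 µg/L·hr
IV tail: 134.0/0.156 = 858.974; AUC_iv,0→∞ = 968.0375 + 858.974 = 1827.0115 µg/L·hr
Trapezoidal AUC_0→3.5 (oral suspension):
  [0→0.5]: (0.0+110.9)/2 × 0.5 = 27.725
  [0.5→1.5]: (110.9+183.7)/2 × 1 = 147.3
  [1.5→3.5]: (183.7+164.8)/2 × 2 = 348.5
  Sum = 523.525 µg/L·hr
oral suspension tail: 164.8/0.156 = 1056.410; AUC_ev,0→∞ = 523.525 + 1056.410 = 1579.935 µg/L·hr
F = (AUC_ev/D_ev)/(AUC_iv/D_iv) = (1579.935/200)/(1827.0115/50) = 7.899675/36.54023 = 0.2162

F = 0.216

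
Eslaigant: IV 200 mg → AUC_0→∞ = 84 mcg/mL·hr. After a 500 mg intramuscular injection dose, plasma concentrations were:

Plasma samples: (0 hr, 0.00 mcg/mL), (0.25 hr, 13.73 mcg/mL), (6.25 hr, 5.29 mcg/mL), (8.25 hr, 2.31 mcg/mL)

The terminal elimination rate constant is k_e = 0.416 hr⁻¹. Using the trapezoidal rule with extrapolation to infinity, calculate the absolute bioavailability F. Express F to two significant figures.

Trapezoidal AUC_0→8.25 (intramuscular injection):
  [0→0.25]: (0.00+13.73)/2 × 0.25 = 1.71625
  [0.25→6.25]: (13.73+5.29)/2 × 6 = 57.06
  [6.25→8.25]: (5.29+2.31)/2 × 2 = 7.6
  Sum = 66.37625 mcg/mL·hr
Tail: C_last/k_e = 2.31/0.416 = 5.553
AUC_0→∞ (intramuscular injection) = 66.37625 + 5.553 = 71.92925 mcg/mL·hr
F = (AUC_ev/D_ev)/(AUC_iv/D_iv) = (71.92925/500)/(84/200) = 0.1438585/0.42 = 0.3425

F = 0.34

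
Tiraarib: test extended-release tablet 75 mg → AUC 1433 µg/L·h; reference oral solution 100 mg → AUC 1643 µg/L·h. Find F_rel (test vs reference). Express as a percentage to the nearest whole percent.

F_rel = 116%

F_rel = (AUC_test/D_test) / (AUC_ref/D_ref)
      = (1433/75) / (1643/100)
      = 19.1067 / 16.43 = 1.1629 = 116.29%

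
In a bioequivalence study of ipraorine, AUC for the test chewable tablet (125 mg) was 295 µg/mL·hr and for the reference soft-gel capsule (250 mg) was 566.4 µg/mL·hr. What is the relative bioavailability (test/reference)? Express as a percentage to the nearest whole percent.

F_rel = 104%

F_rel = (AUC_test/D_test) / (AUC_ref/D_ref)
      = (295/125) / (566.4/250)
      = 2.36 / 2.2656 = 1.0417 = 104.17%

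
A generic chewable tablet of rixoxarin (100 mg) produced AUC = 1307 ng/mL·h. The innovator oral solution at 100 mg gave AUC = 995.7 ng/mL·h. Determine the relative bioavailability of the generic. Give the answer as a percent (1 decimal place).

F_rel = 131.3%

F_rel = (AUC_test/D_test) / (AUC_ref/D_ref)
      = (1307/100) / (995.7/100)
      = 13.07 / 9.957 = 1.3126 = 131.26%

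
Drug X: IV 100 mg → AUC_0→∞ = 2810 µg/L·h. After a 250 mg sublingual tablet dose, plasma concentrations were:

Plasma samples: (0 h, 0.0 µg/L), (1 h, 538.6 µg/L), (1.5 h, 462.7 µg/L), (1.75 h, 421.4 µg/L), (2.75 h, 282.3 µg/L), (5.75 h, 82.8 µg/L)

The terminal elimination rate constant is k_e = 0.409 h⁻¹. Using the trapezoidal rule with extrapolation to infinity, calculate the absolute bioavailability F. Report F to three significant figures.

F = 0.247

Trapezoidal AUC_0→5.75 (sublingual tablet):
  [0→1]: (0.0+538.6)/2 × 1 = 269.3
  [1→1.5]: (538.6+462.7)/2 × 0.5 = 250.325
  [1.5→1.75]: (462.7+421.4)/2 × 0.25 = 110.5125
  [1.75→2.75]: (421.4+282.3)/2 × 1 = 351.85
  [2.75→5.75]: (282.3+82.8)/2 × 3 = 547.65
  Sum = 1529.6375 µg/L·h
Tail: C_last/k_e = 82.8/0.409 = 202.445
AUC_0→∞ (sublingual tablet) = 1529.6375 + 202.445 = 1732.0825 µg/L·h
F = (AUC_ev/D_ev)/(AUC_iv/D_iv) = (1732.0825/250)/(2810/100) = 6.92833/28.1 = 0.2466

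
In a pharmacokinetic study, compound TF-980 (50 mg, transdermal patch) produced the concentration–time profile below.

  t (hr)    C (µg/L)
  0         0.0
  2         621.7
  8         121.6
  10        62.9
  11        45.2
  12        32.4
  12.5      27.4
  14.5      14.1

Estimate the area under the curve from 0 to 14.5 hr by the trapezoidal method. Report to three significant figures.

AUC = 3190 µg/L·hr

Trapezoidal AUC_0→14.5:
  [0→2]: (0.0+621.7)/2 × 2 = 621.7
  [2→8]: (621.7+121.6)/2 × 6 = 2229.9
  [8→10]: (121.6+62.9)/2 × 2 = 184.5
  [10→11]: (62.9+45.2)/2 × 1 = 54.05
  [11→12]: (45.2+32.4)/2 × 1 = 38.8
  [12→12.5]: (32.4+27.4)/2 × 0.5 = 14.95
  [12.5→14.5]: (27.4+14.1)/2 × 2 = 41.5
  Sum = 3185.4 µg/L·hr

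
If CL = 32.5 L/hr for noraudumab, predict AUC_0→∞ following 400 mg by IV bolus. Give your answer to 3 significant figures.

AUC_0→∞ = Dose_iv / CL
        = 400 / 32.5 = 12.3077 mg/L·hr

AUC = 12.3 mg/L·hr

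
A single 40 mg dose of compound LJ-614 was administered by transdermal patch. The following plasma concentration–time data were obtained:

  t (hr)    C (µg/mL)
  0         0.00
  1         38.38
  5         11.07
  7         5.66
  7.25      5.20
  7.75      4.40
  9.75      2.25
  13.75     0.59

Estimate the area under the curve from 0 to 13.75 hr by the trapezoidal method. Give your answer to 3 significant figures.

AUC = 151 µg/mL·hr

Trapezoidal AUC_0→13.75:
  [0→1]: (0.00+38.38)/2 × 1 = 19.19
  [1→5]: (38.38+11.07)/2 × 4 = 98.9
  [5→7]: (11.07+5.66)/2 × 2 = 16.73
  [7→7.25]: (5.66+5.20)/2 × 0.25 = 1.3575
  [7.25→7.75]: (5.20+4.40)/2 × 0.5 = 2.4
  [7.75→9.75]: (4.40+2.25)/2 × 2 = 6.65
  [9.75→13.75]: (2.25+0.59)/2 × 4 = 5.68
  Sum = 150.9075 µg/mL·hr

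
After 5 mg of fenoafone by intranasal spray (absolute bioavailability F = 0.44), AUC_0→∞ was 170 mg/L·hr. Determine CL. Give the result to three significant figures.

CL = F × Dose / AUC_0→∞
   = 0.44 × 5 / 170 = 0.0129412 L/hr

CL = 0.0129 L/hr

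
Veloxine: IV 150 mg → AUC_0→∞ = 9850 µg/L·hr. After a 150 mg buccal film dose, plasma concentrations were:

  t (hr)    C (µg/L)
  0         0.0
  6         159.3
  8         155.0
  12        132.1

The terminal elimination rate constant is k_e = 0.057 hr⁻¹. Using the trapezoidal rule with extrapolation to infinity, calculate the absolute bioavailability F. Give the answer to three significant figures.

F = 0.374

Trapezoidal AUC_0→12 (buccal film):
  [0→6]: (0.0+159.3)/2 × 6 = 477.9
  [6→8]: (159.3+155.0)/2 × 2 = 314.3
  [8→12]: (155.0+132.1)/2 × 4 = 574.2
  Sum = 1366.4 µg/L·hr
Tail: C_last/k_e = 132.1/0.057 = 2317.544
AUC_0→∞ (buccal film) = 1366.4 + 2317.544 = 3683.944 µg/L·hr
F = (AUC_ev/D_ev)/(AUC_iv/D_iv) = (3683.944/150)/(9850/150) = 24.5596/65.6667 = 0.3740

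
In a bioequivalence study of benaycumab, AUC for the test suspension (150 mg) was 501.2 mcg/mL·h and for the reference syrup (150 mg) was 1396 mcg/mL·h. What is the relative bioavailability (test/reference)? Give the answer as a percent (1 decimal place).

F_rel = 35.9%

F_rel = (AUC_test/D_test) / (AUC_ref/D_ref)
      = (501.2/150) / (1396/150)
      = 3.34133 / 9.30667 = 0.3590 = 35.90%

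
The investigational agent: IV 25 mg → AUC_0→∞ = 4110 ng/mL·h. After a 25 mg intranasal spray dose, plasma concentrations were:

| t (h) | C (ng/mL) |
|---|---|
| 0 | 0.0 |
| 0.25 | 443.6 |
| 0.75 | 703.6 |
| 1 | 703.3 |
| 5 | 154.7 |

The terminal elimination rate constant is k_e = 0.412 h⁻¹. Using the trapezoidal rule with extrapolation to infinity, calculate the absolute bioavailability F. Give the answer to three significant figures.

F = 0.635

Trapezoidal AUC_0→5 (intranasal spray):
  [0→0.25]: (0.0+443.6)/2 × 0.25 = 55.45
  [0.25→0.75]: (443.6+703.6)/2 × 0.5 = 286.8
  [0.75→1]: (703.6+703.3)/2 × 0.25 = 175.8625
  [1→5]: (703.3+154.7)/2 × 4 = 1716.0
  Sum = 2234.1125 ng/mL·h
Tail: C_last/k_e = 154.7/0.412 = 375.485
AUC_0→∞ (intranasal spray) = 2234.1125 + 375.485 = 2609.5975 ng/mL·h
F = (AUC_ev/D_ev)/(AUC_iv/D_iv) = (2609.5975/25)/(4110/25) = 104.3839/164.4 = 0.6349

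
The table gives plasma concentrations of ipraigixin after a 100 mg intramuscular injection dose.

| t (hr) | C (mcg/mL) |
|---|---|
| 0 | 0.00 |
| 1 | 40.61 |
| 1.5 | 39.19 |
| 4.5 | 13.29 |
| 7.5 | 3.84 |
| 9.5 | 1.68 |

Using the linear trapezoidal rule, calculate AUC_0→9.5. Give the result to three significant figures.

Trapezoidal AUC_0→9.5:
  [0→1]: (0.00+40.61)/2 × 1 = 20.305
  [1→1.5]: (40.61+39.19)/2 × 0.5 = 19.95
  [1.5→4.5]: (39.19+13.29)/2 × 3 = 78.72
  [4.5→7.5]: (13.29+3.84)/2 × 3 = 25.695
  [7.5→9.5]: (3.84+1.68)/2 × 2 = 5.52
  Sum = 150.19 mcg/mL·hr

AUC = 150 mcg/mL·hr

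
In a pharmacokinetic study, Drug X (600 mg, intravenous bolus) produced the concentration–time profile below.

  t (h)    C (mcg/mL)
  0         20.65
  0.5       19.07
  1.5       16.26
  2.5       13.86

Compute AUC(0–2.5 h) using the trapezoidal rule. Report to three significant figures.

Trapezoidal AUC_0→2.5:
  [0→0.5]: (20.65+19.07)/2 × 0.5 = 9.93
  [0.5→1.5]: (19.07+16.26)/2 × 1 = 17.665
  [1.5→2.5]: (16.26+13.86)/2 × 1 = 15.06
  Sum = 42.655 mcg/mL·h

AUC = 42.7 mcg/mL·h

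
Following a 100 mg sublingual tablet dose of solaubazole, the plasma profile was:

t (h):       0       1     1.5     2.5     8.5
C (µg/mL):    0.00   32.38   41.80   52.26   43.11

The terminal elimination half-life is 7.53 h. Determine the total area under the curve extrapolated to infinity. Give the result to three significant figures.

AUC = 836 µg/mL·h

Trapezoidal AUC_0→8.5:
  [0→1]: (0.00+32.38)/2 × 1 = 16.19
  [1→1.5]: (32.38+41.80)/2 × 0.5 = 18.545
  [1.5→2.5]: (41.80+52.26)/2 × 1 = 47.03
  [2.5→8.5]: (52.26+43.11)/2 × 6 = 286.11
  Sum = 367.875 µg/mL·h
k_e = ln2 / t½ = 0.693147 / 7.53 = 0.0921 h^-1
Extrapolated tail: C_last / k_e = 43.11 / 0.0921 = 468.078
AUC_0→∞ = 367.875 + 468.078 = 835.953 µg/mL·h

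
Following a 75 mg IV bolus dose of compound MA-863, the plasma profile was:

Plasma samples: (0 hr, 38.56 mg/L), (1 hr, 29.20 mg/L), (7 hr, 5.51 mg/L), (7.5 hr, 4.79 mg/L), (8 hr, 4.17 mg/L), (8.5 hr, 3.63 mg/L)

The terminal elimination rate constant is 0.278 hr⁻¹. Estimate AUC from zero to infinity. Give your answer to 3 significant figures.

AUC = 158 mg/L·hr

Trapezoidal AUC_0→8.5:
  [0→1]: (38.56+29.20)/2 × 1 = 33.88
  [1→7]: (29.20+5.51)/2 × 6 = 104.13
  [7→7.5]: (5.51+4.79)/2 × 0.5 = 2.575
  [7.5→8]: (4.79+4.17)/2 × 0.5 = 2.24
  [8→8.5]: (4.17+3.63)/2 × 0.5 = 1.95
  Sum = 144.775 mg/L·hr
Extrapolated tail: C_last / k_e = 3.63 / 0.278 = 13.058
AUC_0→∞ = 144.775 + 13.058 = 157.833 mg/L·hr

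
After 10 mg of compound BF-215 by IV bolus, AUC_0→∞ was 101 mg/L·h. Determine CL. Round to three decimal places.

CL = 0.099 L/h

CL = Dose_iv / AUC_0→∞
   = 10 / 101 = 0.0990099 L/h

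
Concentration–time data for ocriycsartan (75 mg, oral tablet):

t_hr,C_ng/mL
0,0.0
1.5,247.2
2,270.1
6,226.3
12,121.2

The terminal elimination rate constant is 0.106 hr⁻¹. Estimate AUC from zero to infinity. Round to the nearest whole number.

AUC = 3493 ng/mL·hr

Trapezoidal AUC_0→12:
  [0→1.5]: (0.0+247.2)/2 × 1.5 = 185.4
  [1.5→2]: (247.2+270.1)/2 × 0.5 = 129.325
  [2→6]: (270.1+226.3)/2 × 4 = 992.8
  [6→12]: (226.3+121.2)/2 × 6 = 1042.5
  Sum = 2350.025 ng/mL·hr
Extrapolated tail: C_last / k_e = 121.2 / 0.106 = 1143.396
AUC_0→∞ = 2350.025 + 1143.396 = 3493.421 ng/mL·hr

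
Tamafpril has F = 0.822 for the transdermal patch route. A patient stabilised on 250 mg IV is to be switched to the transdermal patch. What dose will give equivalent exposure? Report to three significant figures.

D_transdermal = 304 mg

For equal systemic exposure: F × D_ev = D_iv
D_ev = D_iv / F = 250 / 0.822 = 304.136 mg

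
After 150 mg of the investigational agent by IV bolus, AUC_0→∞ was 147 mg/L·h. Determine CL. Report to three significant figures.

CL = 1.02 L/h

CL = Dose_iv / AUC_0→∞
   = 150 / 147 = 1.02041 L/h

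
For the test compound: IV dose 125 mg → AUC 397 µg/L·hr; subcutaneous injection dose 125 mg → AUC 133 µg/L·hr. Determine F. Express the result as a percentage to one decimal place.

F = 33.5%

F = (AUC_ev / D_ev) / (AUC_iv / D_iv)
  = (133/125) / (397/125)
  = 1.064 / 3.176 = 0.3350
  = 33.50%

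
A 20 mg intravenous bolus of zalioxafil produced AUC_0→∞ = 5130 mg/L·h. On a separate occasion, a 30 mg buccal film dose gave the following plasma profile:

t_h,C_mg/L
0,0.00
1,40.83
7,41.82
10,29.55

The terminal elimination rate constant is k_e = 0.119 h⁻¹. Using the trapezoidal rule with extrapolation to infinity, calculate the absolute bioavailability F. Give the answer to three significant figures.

Trapezoidal AUC_0→10 (buccal film):
  [0→1]: (0.00+40.83)/2 × 1 = 20.415
  [1→7]: (40.83+41.82)/2 × 6 = 247.95
  [7→10]: (41.82+29.55)/2 × 3 = 107.055
  Sum = 375.42 mg/L·h
Tail: C_last/k_e = 29.55/0.119 = 248.319
AUC_0→∞ (buccal film) = 375.42 + 248.319 = 623.739 mg/L·h
F = (AUC_ev/D_ev)/(AUC_iv/D_iv) = (623.739/30)/(5130/20) = 20.7913/256.5 = 0.0811

F = 0.0811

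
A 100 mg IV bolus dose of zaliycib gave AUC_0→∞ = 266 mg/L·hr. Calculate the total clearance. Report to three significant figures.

CL = Dose_iv / AUC_0→∞
   = 100 / 266 = 0.37594 L/hr

CL = 0.376 L/hr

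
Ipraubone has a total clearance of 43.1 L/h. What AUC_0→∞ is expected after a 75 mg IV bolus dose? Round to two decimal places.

AUC = 1.74 mg/L·h

AUC_0→∞ = Dose_iv / CL
        = 75 / 43.1 = 1.74014 mg/L·h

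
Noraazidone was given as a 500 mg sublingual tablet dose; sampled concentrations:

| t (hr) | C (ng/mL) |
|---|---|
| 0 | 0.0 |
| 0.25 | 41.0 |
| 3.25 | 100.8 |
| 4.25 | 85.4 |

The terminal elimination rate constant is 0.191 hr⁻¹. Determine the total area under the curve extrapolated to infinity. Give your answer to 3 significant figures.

Trapezoidal AUC_0→4.25:
  [0→0.25]: (0.0+41.0)/2 × 0.25 = 5.125
  [0.25→3.25]: (41.0+100.8)/2 × 3 = 212.7
  [3.25→4.25]: (100.8+85.4)/2 × 1 = 93.1
  Sum = 310.925 ng/mL·hr
Extrapolated tail: C_last / k_e = 85.4 / 0.191 = 447.120
AUC_0→∞ = 310.925 + 447.120 = 758.045 ng/mL·hr

AUC = 758 ng/mL·hr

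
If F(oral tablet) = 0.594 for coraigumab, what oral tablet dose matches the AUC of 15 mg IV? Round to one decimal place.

D_oral = 25.3 mg

For equal systemic exposure: F × D_ev = D_iv
D_ev = D_iv / F = 15 / 0.594 = 25.2525 mg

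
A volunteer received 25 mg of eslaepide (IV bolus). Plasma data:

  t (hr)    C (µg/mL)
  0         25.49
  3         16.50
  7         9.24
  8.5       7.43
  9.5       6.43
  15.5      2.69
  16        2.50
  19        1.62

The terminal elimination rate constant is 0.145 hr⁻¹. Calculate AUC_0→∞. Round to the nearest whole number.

Trapezoidal AUC_0→19:
  [0→3]: (25.49+16.50)/2 × 3 = 62.985
  [3→7]: (16.50+9.24)/2 × 4 = 51.48
  [7→8.5]: (9.24+7.43)/2 × 1.5 = 12.5025
  [8.5→9.5]: (7.43+6.43)/2 × 1 = 6.93
  [9.5→15.5]: (6.43+2.69)/2 × 6 = 27.36
  [15.5→16]: (2.69+2.50)/2 × 0.5 = 1.2975
  [16→19]: (2.50+1.62)/2 × 3 = 6.18
  Sum = 168.735 µg/mL·hr
Extrapolated tail: C_last / k_e = 1.62 / 0.145 = 11.172
AUC_0→∞ = 168.735 + 11.172 = 179.907 µg/mL·hr

AUC = 180 µg/mL·hr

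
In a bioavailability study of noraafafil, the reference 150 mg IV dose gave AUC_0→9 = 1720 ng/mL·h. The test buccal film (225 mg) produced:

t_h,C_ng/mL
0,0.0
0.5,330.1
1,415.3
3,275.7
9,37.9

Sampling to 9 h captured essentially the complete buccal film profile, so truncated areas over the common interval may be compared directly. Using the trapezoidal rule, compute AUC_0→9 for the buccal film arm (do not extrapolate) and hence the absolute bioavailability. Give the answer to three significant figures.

F = 0.737

Trapezoidal AUC_0→9 (buccal film):
  [0→0.5]: (0.0+330.1)/2 × 0.5 = 82.525
  [0.5→1]: (330.1+415.3)/2 × 0.5 = 186.35
  [1→3]: (415.3+275.7)/2 × 2 = 691.0
  [3→9]: (275.7+37.9)/2 × 6 = 940.8
  Sum = 1900.675 ng/mL·h
F = (AUC_ev/D_ev)/(AUC_iv/D_iv) = (1900.675/225)/(1720/150) = 8.44744/11.4667 = 0.7367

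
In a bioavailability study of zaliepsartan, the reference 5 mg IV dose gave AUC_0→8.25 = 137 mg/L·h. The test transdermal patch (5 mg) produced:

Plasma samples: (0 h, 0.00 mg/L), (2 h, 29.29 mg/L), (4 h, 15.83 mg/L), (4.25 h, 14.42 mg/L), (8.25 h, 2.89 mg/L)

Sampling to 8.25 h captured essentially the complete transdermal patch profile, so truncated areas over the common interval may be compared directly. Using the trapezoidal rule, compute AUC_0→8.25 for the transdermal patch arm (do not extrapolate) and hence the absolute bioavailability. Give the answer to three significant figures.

F = 0.823

Trapezoidal AUC_0→8.25 (transdermal patch):
  [0→2]: (0.00+29.29)/2 × 2 = 29.29
  [2→4]: (29.29+15.83)/2 × 2 = 45.12
  [4→4.25]: (15.83+14.42)/2 × 0.25 = 3.78125
  [4.25→8.25]: (14.42+2.89)/2 × 4 = 34.62
  Sum = 112.81125 mg/L·h
F = (AUC_ev/D_ev)/(AUC_iv/D_iv) = (112.81125/5)/(137/5) = 22.56225/27.4 = 0.8234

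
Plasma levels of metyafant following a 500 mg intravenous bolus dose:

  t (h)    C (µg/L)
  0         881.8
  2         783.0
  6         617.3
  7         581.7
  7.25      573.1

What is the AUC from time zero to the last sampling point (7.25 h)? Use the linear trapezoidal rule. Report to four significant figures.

AUC = 5209 µg/L·h

Trapezoidal AUC_0→7.25:
  [0→2]: (881.8+783.0)/2 × 2 = 1664.8
  [2→6]: (783.0+617.3)/2 × 4 = 2800.6
  [6→7]: (617.3+581.7)/2 × 1 = 599.5
  [7→7.25]: (581.7+573.1)/2 × 0.25 = 144.35
  Sum = 5209.25 µg/L·h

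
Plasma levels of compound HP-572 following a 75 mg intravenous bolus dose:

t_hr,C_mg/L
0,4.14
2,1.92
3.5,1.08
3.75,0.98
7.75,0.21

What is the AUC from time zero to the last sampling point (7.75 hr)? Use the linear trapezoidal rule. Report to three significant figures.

AUC = 10.9 mg/L·hr

Trapezoidal AUC_0→7.75:
  [0→2]: (4.14+1.92)/2 × 2 = 6.06
  [2→3.5]: (1.92+1.08)/2 × 1.5 = 2.25
  [3.5→3.75]: (1.08+0.98)/2 × 0.25 = 0.2575
  [3.75→7.75]: (0.98+0.21)/2 × 4 = 2.38
  Sum = 10.9475 mg/L·hr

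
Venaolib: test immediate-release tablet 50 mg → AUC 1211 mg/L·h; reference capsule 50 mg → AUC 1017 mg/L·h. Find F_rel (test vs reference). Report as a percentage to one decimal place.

F_rel = (AUC_test/D_test) / (AUC_ref/D_ref)
      = (1211/50) / (1017/50)
      = 24.22 / 20.34 = 1.1908 = 119.08%

F_rel = 119.1%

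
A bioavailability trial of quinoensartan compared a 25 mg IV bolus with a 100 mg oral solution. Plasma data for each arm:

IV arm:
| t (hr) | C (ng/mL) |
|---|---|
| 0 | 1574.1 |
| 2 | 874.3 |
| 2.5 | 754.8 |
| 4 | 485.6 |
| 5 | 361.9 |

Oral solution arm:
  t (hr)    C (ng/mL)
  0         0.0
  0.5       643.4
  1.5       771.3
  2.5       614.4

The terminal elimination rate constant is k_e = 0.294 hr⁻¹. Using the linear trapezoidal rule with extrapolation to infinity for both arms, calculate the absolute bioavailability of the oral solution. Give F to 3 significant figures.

Trapezoidal AUC_0→5 (IV):
  [0→2]: (1574.1+874.3)/2 × 2 = 2448.4
  [2→2.5]: (874.3+754.8)/2 × 0.5 = 407.275
  [2.5→4]: (754.8+485.6)/2 × 1.5 = 930.3
  [4→5]: (485.6+361.9)/2 × 1 = 423.75
  Sum = 4209.725 ng/mL·hr
IV tail: 361.9/0.294 = 1230.952; AUC_iv,0→∞ = 4209.725 + 1230.952 = 5440.677 ng/mL·hr
Trapezoidal AUC_0→2.5 (oral solution):
  [0→0.5]: (0.0+643.4)/2 × 0.5 = 160.85
  [0.5→1.5]: (643.4+771.3)/2 × 1 = 707.35
  [1.5→2.5]: (771.3+614.4)/2 × 1 = 692.85
  Sum = 1561.05 ng/mL·hr
oral solution tail: 614.4/0.294 = 2089.796; AUC_ev,0→∞ = 1561.05 + 2089.796 = 3650.846 ng/mL·hr
F = (AUC_ev/D_ev)/(AUC_iv/D_iv) = (3650.846/100)/(5440.677/25) = 36.50846/217.62708 = 0.1678

F = 0.168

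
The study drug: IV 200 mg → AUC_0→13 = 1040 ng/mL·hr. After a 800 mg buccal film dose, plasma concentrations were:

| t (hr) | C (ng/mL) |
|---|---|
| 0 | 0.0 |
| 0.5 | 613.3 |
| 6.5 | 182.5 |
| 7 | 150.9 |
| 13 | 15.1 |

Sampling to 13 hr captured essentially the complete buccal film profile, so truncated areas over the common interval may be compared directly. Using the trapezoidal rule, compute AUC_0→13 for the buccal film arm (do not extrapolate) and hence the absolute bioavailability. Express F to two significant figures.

F = 0.75

Trapezoidal AUC_0→13 (buccal film):
  [0→0.5]: (0.0+613.3)/2 × 0.5 = 153.325
  [0.5→6.5]: (613.3+182.5)/2 × 6 = 2387.4
  [6.5→7]: (182.5+150.9)/2 × 0.5 = 83.35
  [7→13]: (150.9+15.1)/2 × 6 = 498.0
  Sum = 3122.075 ng/mL·hr
F = (AUC_ev/D_ev)/(AUC_iv/D_iv) = (3122.075/800)/(1040/200) = 3.90259/5.2 = 0.7505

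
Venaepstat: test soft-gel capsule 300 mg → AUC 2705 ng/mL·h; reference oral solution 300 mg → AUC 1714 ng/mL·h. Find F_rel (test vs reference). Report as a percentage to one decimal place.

F_rel = (AUC_test/D_test) / (AUC_ref/D_ref)
      = (2705/300) / (1714/300)
      = 9.01667 / 5.71333 = 1.5782 = 157.82%

F_rel = 157.8%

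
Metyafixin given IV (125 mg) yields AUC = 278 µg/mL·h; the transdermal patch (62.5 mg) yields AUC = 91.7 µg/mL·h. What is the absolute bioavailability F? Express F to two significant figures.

F = (AUC_ev / D_ev) / (AUC_iv / D_iv)
  = (91.7/62.5) / (278/125)
  = 1.4672 / 2.224 = 0.6597

F = 0.66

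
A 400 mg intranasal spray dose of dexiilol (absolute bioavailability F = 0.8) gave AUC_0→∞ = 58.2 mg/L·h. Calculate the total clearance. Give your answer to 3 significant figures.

CL = F × Dose / AUC_0→∞
   = 0.8 × 400 / 58.2 = 5.49828 L/h

CL = 5.50 L/h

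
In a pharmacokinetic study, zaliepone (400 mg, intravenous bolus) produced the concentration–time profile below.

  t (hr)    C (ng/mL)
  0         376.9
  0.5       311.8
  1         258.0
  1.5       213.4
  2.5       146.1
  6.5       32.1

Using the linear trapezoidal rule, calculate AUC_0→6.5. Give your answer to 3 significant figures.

Trapezoidal AUC_0→6.5:
  [0→0.5]: (376.9+311.8)/2 × 0.5 = 172.175
  [0.5→1]: (311.8+258.0)/2 × 0.5 = 142.45
  [1→1.5]: (258.0+213.4)/2 × 0.5 = 117.85
  [1.5→2.5]: (213.4+146.1)/2 × 1 = 179.75
  [2.5→6.5]: (146.1+32.1)/2 × 4 = 356.4
  Sum = 968.625 ng/mL·hr

AUC = 969 ng/mL·hr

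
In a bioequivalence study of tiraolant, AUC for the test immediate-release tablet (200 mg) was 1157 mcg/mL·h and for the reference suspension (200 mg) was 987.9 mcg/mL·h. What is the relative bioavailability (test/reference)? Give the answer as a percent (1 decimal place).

F_rel = 117.1%

F_rel = (AUC_test/D_test) / (AUC_ref/D_ref)
      = (1157/200) / (987.9/200)
      = 5.785 / 4.9395 = 1.1712 = 117.12%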